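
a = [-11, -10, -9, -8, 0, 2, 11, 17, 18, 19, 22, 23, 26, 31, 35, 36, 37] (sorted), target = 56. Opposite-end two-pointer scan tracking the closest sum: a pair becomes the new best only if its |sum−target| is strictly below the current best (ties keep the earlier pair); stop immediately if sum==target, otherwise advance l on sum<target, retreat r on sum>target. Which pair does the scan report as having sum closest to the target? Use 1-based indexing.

pair (19, 37) with sum 56 (|Δ|=0)

[1,17] -11+37=26 d=30 * → l++
[2,17] -10+37=27 d=29 * → l++
[3,17] -9+37=28 d=28 * → l++
[4,17] -8+37=29 d=27 * → l++
[5,17] 0+37=37 d=19 * → l++
[6,17] 2+37=39 d=17 * → l++
[7,17] 11+37=48 d=8 * → l++
[8,17] 17+37=54 d=2 * → l++
[9,17] 18+37=55 d=1 * → l++
[10,17] 19+37=56 d=0 * → stop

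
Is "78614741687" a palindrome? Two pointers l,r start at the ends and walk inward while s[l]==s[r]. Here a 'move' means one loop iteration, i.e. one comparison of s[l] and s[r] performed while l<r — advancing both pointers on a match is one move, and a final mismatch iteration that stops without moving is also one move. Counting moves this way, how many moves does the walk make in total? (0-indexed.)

l=0 r=10: '7'=='7', l++,r--
l=1 r=9: '8'=='8', l++,r--
l=2 r=8: '6'=='6', l++,r--
l=3 r=7: '1'=='1', l++,r--
l=4 r=6: '4'=='4', l++,r--

5 moves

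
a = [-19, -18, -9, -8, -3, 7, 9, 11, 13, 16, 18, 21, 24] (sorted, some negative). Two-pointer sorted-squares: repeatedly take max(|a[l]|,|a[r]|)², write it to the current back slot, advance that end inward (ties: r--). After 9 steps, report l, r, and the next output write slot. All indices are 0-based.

[0,12] |-19|<=|24| out[12]=576 → r--
[0,11] |-19|<=|21| out[11]=441 → r--
[0,10] |-19|>|18| out[10]=361 → l++
[1,10] |-18|<=|18| out[9]=324 → r--
[1,9] |-18|>|16| out[8]=324 → l++
[2,9] |-9|<=|16| out[7]=256 → r--
[2,8] |-9|<=|13| out[6]=169 → r--
[2,7] |-9|<=|11| out[5]=121 → r--
[2,6] |-9|<=|9| out[4]=81 → r--

l=2, r=5, next write slot=3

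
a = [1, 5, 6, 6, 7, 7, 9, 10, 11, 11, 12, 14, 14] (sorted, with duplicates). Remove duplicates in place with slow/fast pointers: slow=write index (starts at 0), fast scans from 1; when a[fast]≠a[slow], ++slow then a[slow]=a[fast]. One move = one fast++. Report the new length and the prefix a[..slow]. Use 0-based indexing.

slow=0 fast=1: a[fast]=5≠a[slow]=1 write a[1]=5, slow++,fast++
slow=1 fast=2: a[fast]=6≠a[slow]=5 write a[2]=6, slow++,fast++
slow=2 fast=3: a[fast]=6=a[slow] dup, fast++
slow=2 fast=4: a[fast]=7≠a[slow]=6 write a[3]=7, slow++,fast++
slow=3 fast=5: a[fast]=7=a[slow] dup, fast++
slow=3 fast=6: a[fast]=9≠a[slow]=7 write a[4]=9, slow++,fast++
slow=4 fast=7: a[fast]=10≠a[slow]=9 write a[5]=10, slow++,fast++
slow=5 fast=8: a[fast]=11≠a[slow]=10 write a[6]=11, slow++,fast++
slow=6 fast=9: a[fast]=11=a[slow] dup, fast++
slow=6 fast=10: a[fast]=12≠a[slow]=11 write a[7]=12, slow++,fast++
slow=7 fast=11: a[fast]=14≠a[slow]=12 write a[8]=14, slow++,fast++
slow=8 fast=12: a[fast]=14=a[slow] dup, fast++

length 9; prefix = [1, 5, 6, 7, 9, 10, 11, 12, 14]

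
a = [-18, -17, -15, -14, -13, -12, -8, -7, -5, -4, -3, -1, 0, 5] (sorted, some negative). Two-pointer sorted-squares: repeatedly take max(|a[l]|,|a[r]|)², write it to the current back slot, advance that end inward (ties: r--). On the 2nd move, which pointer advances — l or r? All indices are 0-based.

l=0 r=13: |-18|>|5| out[13]=324, l++
l=1 r=13: |-17|>|5| out[12]=289, l++

l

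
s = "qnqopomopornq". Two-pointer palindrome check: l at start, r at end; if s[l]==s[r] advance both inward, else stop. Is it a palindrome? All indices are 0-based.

not a palindrome (mismatch at 2,10)

l=0 r=12: 'q'=='q', l++,r--
l=1 r=11: 'n'=='n', l++,r--
l=2 r=10: 'q'!='r', stop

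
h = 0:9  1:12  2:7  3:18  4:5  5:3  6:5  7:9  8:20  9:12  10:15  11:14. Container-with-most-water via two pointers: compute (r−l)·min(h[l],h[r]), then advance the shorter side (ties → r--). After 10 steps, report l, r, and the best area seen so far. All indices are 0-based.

l=0 r=11: min(9,14)*11=99 best=99 *, l++
l=1 r=11: min(12,14)*10=120 best=120 *, l++
l=2 r=11: min(7,14)*9=63 best=120, l++
l=3 r=11: min(18,14)*8=112 best=120, r--
l=3 r=10: min(18,15)*7=105 best=120, r--
l=3 r=9: min(18,12)*6=72 best=120, r--
l=3 r=8: min(18,20)*5=90 best=120, l++
l=4 r=8: min(5,20)*4=20 best=120, l++
l=5 r=8: min(3,20)*3=9 best=120, l++
l=6 r=8: min(5,20)*2=10 best=120, l++

l=7, r=8, best area=120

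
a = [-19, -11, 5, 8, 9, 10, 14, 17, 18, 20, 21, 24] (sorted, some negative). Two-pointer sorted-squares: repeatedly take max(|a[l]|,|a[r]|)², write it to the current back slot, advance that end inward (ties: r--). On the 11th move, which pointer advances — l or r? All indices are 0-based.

r

l=0 r=11: |-19|<=|24| out[11]=576, r--
l=0 r=10: |-19|<=|21| out[10]=441, r--
l=0 r=9: |-19|<=|20| out[9]=400, r--
l=0 r=8: |-19|>|18| out[8]=361, l++
l=1 r=8: |-11|<=|18| out[7]=324, r--
l=1 r=7: |-11|<=|17| out[6]=289, r--
l=1 r=6: |-11|<=|14| out[5]=196, r--
l=1 r=5: |-11|>|10| out[4]=121, l++
l=2 r=5: |5|<=|10| out[3]=100, r--
l=2 r=4: |5|<=|9| out[2]=81, r--
l=2 r=3: |5|<=|8| out[1]=64, r--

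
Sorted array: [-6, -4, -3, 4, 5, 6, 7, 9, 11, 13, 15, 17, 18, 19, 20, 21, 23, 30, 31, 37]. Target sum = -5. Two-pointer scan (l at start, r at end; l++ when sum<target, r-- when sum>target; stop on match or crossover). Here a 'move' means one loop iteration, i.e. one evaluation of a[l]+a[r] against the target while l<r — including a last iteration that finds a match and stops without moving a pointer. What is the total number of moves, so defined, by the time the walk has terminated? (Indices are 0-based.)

l=0 r=19: -6+37=31 >-5, r--
l=0 r=18: -6+31=25 >-5, r--
l=0 r=17: -6+30=24 >-5, r--
l=0 r=16: -6+23=17 >-5, r--
l=0 r=15: -6+21=15 >-5, r--
l=0 r=14: -6+20=14 >-5, r--
l=0 r=13: -6+19=13 >-5, r--
l=0 r=12: -6+18=12 >-5, r--
l=0 r=11: -6+17=11 >-5, r--
l=0 r=10: -6+15=9 >-5, r--
l=0 r=9: -6+13=7 >-5, r--
l=0 r=8: -6+11=5 >-5, r--
l=0 r=7: -6+9=3 >-5, r--
l=0 r=6: -6+7=1 >-5, r--
l=0 r=5: -6+6=0 >-5, r--
l=0 r=4: -6+5=-1 >-5, r--
l=0 r=3: -6+4=-2 >-5, r--
l=0 r=2: -6+-3=-9 <-5, l++
l=1 r=2: -4+-3=-7 <-5, l++

19 moves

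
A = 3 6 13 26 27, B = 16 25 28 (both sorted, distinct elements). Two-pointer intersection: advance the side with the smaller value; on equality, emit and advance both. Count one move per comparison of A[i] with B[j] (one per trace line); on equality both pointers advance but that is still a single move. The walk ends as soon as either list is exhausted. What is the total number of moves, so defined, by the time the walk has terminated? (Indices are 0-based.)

i=0 j=0: 3<16, i++
i=1 j=0: 6<16, i++
i=2 j=0: 13<16, i++
i=3 j=0: 26>16, j++
i=3 j=1: 26>25, j++
i=3 j=2: 26<28, i++
i=4 j=2: 27<28, i++

7 moves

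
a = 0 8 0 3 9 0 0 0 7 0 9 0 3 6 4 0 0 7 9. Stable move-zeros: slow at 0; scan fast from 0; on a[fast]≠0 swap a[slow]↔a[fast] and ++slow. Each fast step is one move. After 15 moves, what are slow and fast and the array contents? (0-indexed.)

(s=0,f=0) a[fast]=0 → fast++
(s=0,f=1) a[fast]=8≠0 swap→a[0]=8 → slow++,fast++
(s=1,f=2) a[fast]=0 → fast++
(s=1,f=3) a[fast]=3≠0 swap→a[1]=3 → slow++,fast++
(s=2,f=4) a[fast]=9≠0 swap→a[2]=9 → slow++,fast++
(s=3,f=5) a[fast]=0 → fast++
(s=3,f=6) a[fast]=0 → fast++
(s=3,f=7) a[fast]=0 → fast++
(s=3,f=8) a[fast]=7≠0 swap→a[3]=7 → slow++,fast++
(s=4,f=9) a[fast]=0 → fast++
(s=4,f=10) a[fast]=9≠0 swap→a[4]=9 → slow++,fast++
(s=5,f=11) a[fast]=0 → fast++
(s=5,f=12) a[fast]=3≠0 swap→a[5]=3 → slow++,fast++
(s=6,f=13) a[fast]=6≠0 swap→a[6]=6 → slow++,fast++
(s=7,f=14) a[fast]=4≠0 swap→a[7]=4 → slow++,fast++

slow=8, fast=15, a=[8, 3, 9, 7, 9, 3, 6, 4, 0, 0, 0, 0, 0, 0, 0, 0, 0, 7, 9]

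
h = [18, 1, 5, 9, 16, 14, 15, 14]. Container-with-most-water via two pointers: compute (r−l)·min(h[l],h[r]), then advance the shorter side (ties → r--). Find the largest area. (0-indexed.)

max area = 98

[0,7] min(18,14)*7=98 best=98 * → r--
[0,6] min(18,15)*6=90 best=98 → r--
[0,5] min(18,14)*5=70 best=98 → r--
[0,4] min(18,16)*4=64 best=98 → r--
[0,3] min(18,9)*3=27 best=98 → r--
[0,2] min(18,5)*2=10 best=98 → r--
[0,1] min(18,1)*1=1 best=98 → r--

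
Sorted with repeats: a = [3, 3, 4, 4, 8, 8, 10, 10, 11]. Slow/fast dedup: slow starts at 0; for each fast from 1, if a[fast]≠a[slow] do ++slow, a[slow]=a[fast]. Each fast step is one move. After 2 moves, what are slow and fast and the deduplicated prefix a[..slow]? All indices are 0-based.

slow=1, fast=3, prefix=[3, 4]

(s=0,f=1) a[fast]=3=a[slow] dup → fast++
(s=0,f=2) a[fast]=4≠a[slow]=3 write a[1]=4 → slow++,fast++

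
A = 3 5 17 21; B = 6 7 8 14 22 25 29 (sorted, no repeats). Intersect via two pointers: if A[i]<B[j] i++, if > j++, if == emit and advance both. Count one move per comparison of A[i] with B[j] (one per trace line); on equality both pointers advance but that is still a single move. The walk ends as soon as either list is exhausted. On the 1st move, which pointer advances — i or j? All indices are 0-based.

i=0 j=0: 3<6, i++

i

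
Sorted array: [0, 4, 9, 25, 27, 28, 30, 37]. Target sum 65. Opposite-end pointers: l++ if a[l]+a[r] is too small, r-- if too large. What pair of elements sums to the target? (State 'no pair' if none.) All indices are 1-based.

l=1 r=8: 0+37=37 <65, l++
l=2 r=8: 4+37=41 <65, l++
l=3 r=8: 9+37=46 <65, l++
l=4 r=8: 25+37=62 <65, l++
l=5 r=8: 27+37=64 <65, l++
l=6 r=8: 28+37=65, found

(28, 37)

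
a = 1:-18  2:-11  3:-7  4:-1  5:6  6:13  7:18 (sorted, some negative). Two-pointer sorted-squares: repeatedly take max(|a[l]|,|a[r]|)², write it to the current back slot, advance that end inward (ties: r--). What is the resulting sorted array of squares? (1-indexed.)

[1, 36, 49, 121, 169, 324, 324]

[1,7] |-18|<=|18| out[7]=324 → r--
[1,6] |-18|>|13| out[6]=324 → l++
[2,6] |-11|<=|13| out[5]=169 → r--
[2,5] |-11|>|6| out[4]=121 → l++
[3,5] |-7|>|6| out[3]=49 → l++
[4,5] |-1|<=|6| out[2]=36 → r--
[4,4] |-1|<=|-1| out[1]=1 → r--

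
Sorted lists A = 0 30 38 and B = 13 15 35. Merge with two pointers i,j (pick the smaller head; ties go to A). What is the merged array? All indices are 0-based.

[0, 13, 15, 30, 35, 38]

i=0 j=0: A[i]=0<=B[j]=13 take 0, i++
i=1 j=0: A[i]=30>B[j]=13 take 13, j++
i=1 j=1: A[i]=30>B[j]=15 take 15, j++
i=1 j=2: A[i]=30<=B[j]=35 take 30, i++
i=2 j=2: A[i]=38>B[j]=35 take 35, j++
i=2 j=3: B done, take A[i]=38, i++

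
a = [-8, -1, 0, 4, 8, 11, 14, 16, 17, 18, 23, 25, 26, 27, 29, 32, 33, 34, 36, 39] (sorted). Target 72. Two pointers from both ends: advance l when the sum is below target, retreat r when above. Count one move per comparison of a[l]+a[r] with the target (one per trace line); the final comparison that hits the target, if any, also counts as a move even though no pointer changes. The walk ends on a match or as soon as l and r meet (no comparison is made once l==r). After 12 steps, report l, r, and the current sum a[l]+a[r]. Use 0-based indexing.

l=12, r=19, sum=65

l=0 r=19: -8+39=31 <72, l++
l=1 r=19: -1+39=38 <72, l++
l=2 r=19: 0+39=39 <72, l++
l=3 r=19: 4+39=43 <72, l++
l=4 r=19: 8+39=47 <72, l++
l=5 r=19: 11+39=50 <72, l++
l=6 r=19: 14+39=53 <72, l++
l=7 r=19: 16+39=55 <72, l++
l=8 r=19: 17+39=56 <72, l++
l=9 r=19: 18+39=57 <72, l++
l=10 r=19: 23+39=62 <72, l++
l=11 r=19: 25+39=64 <72, l++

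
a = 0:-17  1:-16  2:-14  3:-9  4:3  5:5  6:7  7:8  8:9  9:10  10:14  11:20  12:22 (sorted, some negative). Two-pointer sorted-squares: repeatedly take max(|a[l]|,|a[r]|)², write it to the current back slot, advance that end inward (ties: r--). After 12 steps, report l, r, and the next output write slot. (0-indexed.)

l=4, r=4, next write slot=0

l=0 r=12: |-17|<=|22| out[12]=484, r--
l=0 r=11: |-17|<=|20| out[11]=400, r--
l=0 r=10: |-17|>|14| out[10]=289, l++
l=1 r=10: |-16|>|14| out[9]=256, l++
l=2 r=10: |-14|<=|14| out[8]=196, r--
l=2 r=9: |-14|>|10| out[7]=196, l++
l=3 r=9: |-9|<=|10| out[6]=100, r--
l=3 r=8: |-9|<=|9| out[5]=81, r--
l=3 r=7: |-9|>|8| out[4]=81, l++
l=4 r=7: |3|<=|8| out[3]=64, r--
l=4 r=6: |3|<=|7| out[2]=49, r--
l=4 r=5: |3|<=|5| out[1]=25, r--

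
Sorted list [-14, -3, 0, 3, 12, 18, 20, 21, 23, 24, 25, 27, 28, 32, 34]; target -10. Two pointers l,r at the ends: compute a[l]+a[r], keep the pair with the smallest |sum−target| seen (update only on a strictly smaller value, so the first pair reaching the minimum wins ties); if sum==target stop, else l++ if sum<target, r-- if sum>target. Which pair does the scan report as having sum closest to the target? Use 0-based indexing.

pair (-14, 3) with sum -11 (|Δ|=1)

[0,14] -14+34=20 d=30 * → r--
[0,13] -14+32=18 d=28 * → r--
[0,12] -14+28=14 d=24 * → r--
[0,11] -14+27=13 d=23 * → r--
[0,10] -14+25=11 d=21 * → r--
[0,9] -14+24=10 d=20 * → r--
[0,8] -14+23=9 d=19 * → r--
[0,7] -14+21=7 d=17 * → r--
[0,6] -14+20=6 d=16 * → r--
[0,5] -14+18=4 d=14 * → r--
[0,4] -14+12=-2 d=8 * → r--
[0,3] -14+3=-11 d=1 * → l++
[1,3] -3+3=0 d=10 → r--
[1,2] -3+0=-3 d=7 → r--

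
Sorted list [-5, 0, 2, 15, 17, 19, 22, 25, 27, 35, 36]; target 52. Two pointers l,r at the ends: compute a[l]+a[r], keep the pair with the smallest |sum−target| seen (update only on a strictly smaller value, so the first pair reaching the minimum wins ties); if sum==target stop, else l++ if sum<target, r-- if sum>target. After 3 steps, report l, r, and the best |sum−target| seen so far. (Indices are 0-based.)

l=0 r=10: -5+36=31 d=21 *, l++
l=1 r=10: 0+36=36 d=16 *, l++
l=2 r=10: 2+36=38 d=14 *, l++

l=3, r=10, best |Δ|=14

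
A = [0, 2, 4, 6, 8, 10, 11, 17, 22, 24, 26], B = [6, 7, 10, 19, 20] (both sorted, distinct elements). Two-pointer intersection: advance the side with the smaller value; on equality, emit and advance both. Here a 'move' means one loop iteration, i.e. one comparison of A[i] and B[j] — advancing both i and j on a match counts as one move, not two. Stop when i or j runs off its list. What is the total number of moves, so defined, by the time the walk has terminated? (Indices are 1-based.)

11 moves

[i=1,j=1] 0<6 → i++
[i=2,j=1] 2<6 → i++
[i=3,j=1] 4<6 → i++
[i=4,j=1] 6==6 emit → i++,j++
[i=5,j=2] 8>7 → j++
[i=5,j=3] 8<10 → i++
[i=6,j=3] 10==10 emit → i++,j++
[i=7,j=4] 11<19 → i++
[i=8,j=4] 17<19 → i++
[i=9,j=4] 22>19 → j++
[i=9,j=5] 22>20 → j++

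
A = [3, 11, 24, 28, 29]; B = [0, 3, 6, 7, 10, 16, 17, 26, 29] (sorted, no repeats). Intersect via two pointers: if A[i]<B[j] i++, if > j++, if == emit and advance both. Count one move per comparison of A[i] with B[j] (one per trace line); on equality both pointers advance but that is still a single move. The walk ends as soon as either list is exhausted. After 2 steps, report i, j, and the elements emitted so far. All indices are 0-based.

[i=0,j=0] 3>0 → j++
[i=0,j=1] 3==3 emit → i++,j++

i=1, j=2, emitted=[3]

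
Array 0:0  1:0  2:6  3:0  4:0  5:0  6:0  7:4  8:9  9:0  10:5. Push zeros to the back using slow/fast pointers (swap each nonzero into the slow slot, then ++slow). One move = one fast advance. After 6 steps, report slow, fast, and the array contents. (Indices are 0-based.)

slow=0 fast=0: a[fast]=0, fast++
slow=0 fast=1: a[fast]=0, fast++
slow=0 fast=2: a[fast]=6≠0 swap→a[0]=6, slow++,fast++
slow=1 fast=3: a[fast]=0, fast++
slow=1 fast=4: a[fast]=0, fast++
slow=1 fast=5: a[fast]=0, fast++

slow=1, fast=6, a=[6, 0, 0, 0, 0, 0, 0, 4, 9, 0, 5]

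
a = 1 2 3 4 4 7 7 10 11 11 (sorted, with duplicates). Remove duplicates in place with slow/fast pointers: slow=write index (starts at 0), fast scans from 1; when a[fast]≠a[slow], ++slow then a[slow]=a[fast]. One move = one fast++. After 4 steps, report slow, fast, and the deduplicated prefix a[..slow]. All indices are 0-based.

slow=3, fast=5, prefix=[1, 2, 3, 4]

slow=0 fast=1: a[fast]=2≠a[slow]=1 write a[1]=2, slow++,fast++
slow=1 fast=2: a[fast]=3≠a[slow]=2 write a[2]=3, slow++,fast++
slow=2 fast=3: a[fast]=4≠a[slow]=3 write a[3]=4, slow++,fast++
slow=3 fast=4: a[fast]=4=a[slow] dup, fast++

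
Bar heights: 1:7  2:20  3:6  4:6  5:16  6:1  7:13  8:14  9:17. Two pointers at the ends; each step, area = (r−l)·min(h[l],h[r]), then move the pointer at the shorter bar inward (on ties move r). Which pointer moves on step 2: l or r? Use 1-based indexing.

r

l=1 r=9: min(7,17)*8=56 best=56 *, l++
l=2 r=9: min(20,17)*7=119 best=119 *, r--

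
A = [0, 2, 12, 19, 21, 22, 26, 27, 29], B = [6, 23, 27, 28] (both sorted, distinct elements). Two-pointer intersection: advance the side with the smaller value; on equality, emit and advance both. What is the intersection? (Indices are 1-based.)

intersection = [27]

[i=1,j=1] 0<6 → i++
[i=2,j=1] 2<6 → i++
[i=3,j=1] 12>6 → j++
[i=3,j=2] 12<23 → i++
[i=4,j=2] 19<23 → i++
[i=5,j=2] 21<23 → i++
[i=6,j=2] 22<23 → i++
[i=7,j=2] 26>23 → j++
[i=7,j=3] 26<27 → i++
[i=8,j=3] 27==27 emit → i++,j++
[i=9,j=4] 29>28 → j++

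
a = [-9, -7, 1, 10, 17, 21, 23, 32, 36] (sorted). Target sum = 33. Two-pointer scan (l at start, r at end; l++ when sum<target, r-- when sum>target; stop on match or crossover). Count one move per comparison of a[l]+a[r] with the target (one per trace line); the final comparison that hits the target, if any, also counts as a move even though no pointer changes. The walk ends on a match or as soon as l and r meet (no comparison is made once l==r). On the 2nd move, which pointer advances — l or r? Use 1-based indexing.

l

l=1 r=9: -9+36=27 <33, l++
l=2 r=9: -7+36=29 <33, l++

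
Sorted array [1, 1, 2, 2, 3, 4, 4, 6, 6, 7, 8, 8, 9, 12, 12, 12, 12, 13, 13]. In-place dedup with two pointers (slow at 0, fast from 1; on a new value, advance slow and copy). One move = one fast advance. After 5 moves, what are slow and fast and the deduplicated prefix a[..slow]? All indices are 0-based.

slow=3, fast=6, prefix=[1, 2, 3, 4]

slow=0 fast=1: a[fast]=1=a[slow] dup, fast++
slow=0 fast=2: a[fast]=2≠a[slow]=1 write a[1]=2, slow++,fast++
slow=1 fast=3: a[fast]=2=a[slow] dup, fast++
slow=1 fast=4: a[fast]=3≠a[slow]=2 write a[2]=3, slow++,fast++
slow=2 fast=5: a[fast]=4≠a[slow]=3 write a[3]=4, slow++,fast++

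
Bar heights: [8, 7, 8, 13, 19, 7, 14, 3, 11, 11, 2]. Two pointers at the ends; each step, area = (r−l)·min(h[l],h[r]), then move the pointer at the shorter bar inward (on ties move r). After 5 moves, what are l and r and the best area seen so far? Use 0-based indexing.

l=3, r=8, best area=72

[0,10] min(8,2)*10=20 best=20 * → r--
[0,9] min(8,11)*9=72 best=72 * → l++
[1,9] min(7,11)*8=56 best=72 → l++
[2,9] min(8,11)*7=56 best=72 → l++
[3,9] min(13,11)*6=66 best=72 → r--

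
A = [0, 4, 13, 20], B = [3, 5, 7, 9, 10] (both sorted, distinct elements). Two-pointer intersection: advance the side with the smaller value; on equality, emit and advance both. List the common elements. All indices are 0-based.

i=0 j=0: 0<3, i++
i=1 j=0: 4>3, j++
i=1 j=1: 4<5, i++
i=2 j=1: 13>5, j++
i=2 j=2: 13>7, j++
i=2 j=3: 13>9, j++
i=2 j=4: 13>10, j++

intersection = []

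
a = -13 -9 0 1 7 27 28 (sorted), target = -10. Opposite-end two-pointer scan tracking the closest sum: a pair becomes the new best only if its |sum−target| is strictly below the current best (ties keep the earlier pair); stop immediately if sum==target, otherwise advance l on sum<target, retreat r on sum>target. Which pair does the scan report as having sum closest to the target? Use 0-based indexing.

[0,6] -13+28=15 d=25 * → r--
[0,5] -13+27=14 d=24 * → r--
[0,4] -13+7=-6 d=4 * → r--
[0,3] -13+1=-12 d=2 * → l++
[1,3] -9+1=-8 d=2 → r--
[1,2] -9+0=-9 d=1 * → r--

pair (-9, 0) with sum -9 (|Δ|=1)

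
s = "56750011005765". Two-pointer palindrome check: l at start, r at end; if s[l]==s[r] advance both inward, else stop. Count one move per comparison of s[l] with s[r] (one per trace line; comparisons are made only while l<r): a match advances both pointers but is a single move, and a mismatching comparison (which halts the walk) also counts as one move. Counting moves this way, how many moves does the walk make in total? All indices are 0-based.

7 moves

[0,13] '5'=='5' → l++,r--
[1,12] '6'=='6' → l++,r--
[2,11] '7'=='7' → l++,r--
[3,10] '5'=='5' → l++,r--
[4,9] '0'=='0' → l++,r--
[5,8] '0'=='0' → l++,r--
[6,7] '1'=='1' → l++,r--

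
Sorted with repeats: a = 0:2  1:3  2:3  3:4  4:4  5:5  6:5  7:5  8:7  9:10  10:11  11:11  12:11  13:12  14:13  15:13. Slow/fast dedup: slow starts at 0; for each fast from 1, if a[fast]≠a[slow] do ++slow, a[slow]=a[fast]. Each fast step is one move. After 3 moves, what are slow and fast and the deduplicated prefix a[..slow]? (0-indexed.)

slow=2, fast=4, prefix=[2, 3, 4]

slow=0 fast=1: a[fast]=3≠a[slow]=2 write a[1]=3, slow++,fast++
slow=1 fast=2: a[fast]=3=a[slow] dup, fast++
slow=1 fast=3: a[fast]=4≠a[slow]=3 write a[2]=4, slow++,fast++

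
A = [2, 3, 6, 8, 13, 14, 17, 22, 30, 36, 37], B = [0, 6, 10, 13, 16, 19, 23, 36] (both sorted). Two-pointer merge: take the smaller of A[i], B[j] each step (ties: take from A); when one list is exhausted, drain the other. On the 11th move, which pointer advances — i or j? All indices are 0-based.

i=0 j=0: A[i]=2>B[j]=0 take 0, j++
i=0 j=1: A[i]=2<=B[j]=6 take 2, i++
i=1 j=1: A[i]=3<=B[j]=6 take 3, i++
i=2 j=1: A[i]=6<=B[j]=6 take 6, i++
i=3 j=1: A[i]=8>B[j]=6 take 6, j++
i=3 j=2: A[i]=8<=B[j]=10 take 8, i++
i=4 j=2: A[i]=13>B[j]=10 take 10, j++
i=4 j=3: A[i]=13<=B[j]=13 take 13, i++
i=5 j=3: A[i]=14>B[j]=13 take 13, j++
i=5 j=4: A[i]=14<=B[j]=16 take 14, i++
i=6 j=4: A[i]=17>B[j]=16 take 16, j++

j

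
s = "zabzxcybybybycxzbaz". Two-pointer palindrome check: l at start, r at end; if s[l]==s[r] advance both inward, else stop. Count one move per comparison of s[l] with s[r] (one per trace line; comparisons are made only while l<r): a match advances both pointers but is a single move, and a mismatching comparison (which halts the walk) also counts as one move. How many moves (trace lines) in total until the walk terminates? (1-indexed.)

l=1 r=19: 'z'=='z', l++,r--
l=2 r=18: 'a'=='a', l++,r--
l=3 r=17: 'b'=='b', l++,r--
l=4 r=16: 'z'=='z', l++,r--
l=5 r=15: 'x'=='x', l++,r--
l=6 r=14: 'c'=='c', l++,r--
l=7 r=13: 'y'=='y', l++,r--
l=8 r=12: 'b'=='b', l++,r--
l=9 r=11: 'y'=='y', l++,r--

9 moves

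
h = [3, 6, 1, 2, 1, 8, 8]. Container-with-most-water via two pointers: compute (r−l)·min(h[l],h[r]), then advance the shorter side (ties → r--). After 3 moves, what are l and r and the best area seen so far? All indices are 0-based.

l=3, r=6, best area=30

[0,6] min(3,8)*6=18 best=18 * → l++
[1,6] min(6,8)*5=30 best=30 * → l++
[2,6] min(1,8)*4=4 best=30 → l++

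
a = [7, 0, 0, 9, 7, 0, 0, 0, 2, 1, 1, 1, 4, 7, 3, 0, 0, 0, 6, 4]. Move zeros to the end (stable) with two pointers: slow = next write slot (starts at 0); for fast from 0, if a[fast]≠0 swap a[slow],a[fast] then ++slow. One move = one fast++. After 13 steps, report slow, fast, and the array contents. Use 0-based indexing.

slow=8, fast=13, a=[7, 9, 7, 2, 1, 1, 1, 4, 0, 0, 0, 0, 0, 7, 3, 0, 0, 0, 6, 4]

(s=0,f=0) a[fast]=7≠0 swap→a[0]=7 → slow++,fast++
(s=1,f=1) a[fast]=0 → fast++
(s=1,f=2) a[fast]=0 → fast++
(s=1,f=3) a[fast]=9≠0 swap→a[1]=9 → slow++,fast++
(s=2,f=4) a[fast]=7≠0 swap→a[2]=7 → slow++,fast++
(s=3,f=5) a[fast]=0 → fast++
(s=3,f=6) a[fast]=0 → fast++
(s=3,f=7) a[fast]=0 → fast++
(s=3,f=8) a[fast]=2≠0 swap→a[3]=2 → slow++,fast++
(s=4,f=9) a[fast]=1≠0 swap→a[4]=1 → slow++,fast++
(s=5,f=10) a[fast]=1≠0 swap→a[5]=1 → slow++,fast++
(s=6,f=11) a[fast]=1≠0 swap→a[6]=1 → slow++,fast++
(s=7,f=12) a[fast]=4≠0 swap→a[7]=4 → slow++,fast++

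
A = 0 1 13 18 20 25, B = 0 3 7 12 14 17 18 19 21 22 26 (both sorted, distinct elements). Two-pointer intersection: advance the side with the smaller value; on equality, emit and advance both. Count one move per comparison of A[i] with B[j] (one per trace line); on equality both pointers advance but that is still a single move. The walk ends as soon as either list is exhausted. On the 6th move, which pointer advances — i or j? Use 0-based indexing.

i

i=0 j=0: 0==0 emit, i++,j++
i=1 j=1: 1<3, i++
i=2 j=1: 13>3, j++
i=2 j=2: 13>7, j++
i=2 j=3: 13>12, j++
i=2 j=4: 13<14, i++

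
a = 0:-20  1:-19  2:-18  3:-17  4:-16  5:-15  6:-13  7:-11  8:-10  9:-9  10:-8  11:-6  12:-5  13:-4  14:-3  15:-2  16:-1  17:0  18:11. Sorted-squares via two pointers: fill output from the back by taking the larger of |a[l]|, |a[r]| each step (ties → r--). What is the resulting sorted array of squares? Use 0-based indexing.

[0, 1, 4, 9, 16, 25, 36, 64, 81, 100, 121, 121, 169, 225, 256, 289, 324, 361, 400]

l=0 r=18: |-20|>|11| out[18]=400, l++
l=1 r=18: |-19|>|11| out[17]=361, l++
l=2 r=18: |-18|>|11| out[16]=324, l++
l=3 r=18: |-17|>|11| out[15]=289, l++
l=4 r=18: |-16|>|11| out[14]=256, l++
l=5 r=18: |-15|>|11| out[13]=225, l++
l=6 r=18: |-13|>|11| out[12]=169, l++
l=7 r=18: |-11|<=|11| out[11]=121, r--
l=7 r=17: |-11|>|0| out[10]=121, l++
l=8 r=17: |-10|>|0| out[9]=100, l++
l=9 r=17: |-9|>|0| out[8]=81, l++
l=10 r=17: |-8|>|0| out[7]=64, l++
l=11 r=17: |-6|>|0| out[6]=36, l++
l=12 r=17: |-5|>|0| out[5]=25, l++
l=13 r=17: |-4|>|0| out[4]=16, l++
l=14 r=17: |-3|>|0| out[3]=9, l++
l=15 r=17: |-2|>|0| out[2]=4, l++
l=16 r=17: |-1|>|0| out[1]=1, l++
l=17 r=17: |0|<=|0| out[0]=0, r--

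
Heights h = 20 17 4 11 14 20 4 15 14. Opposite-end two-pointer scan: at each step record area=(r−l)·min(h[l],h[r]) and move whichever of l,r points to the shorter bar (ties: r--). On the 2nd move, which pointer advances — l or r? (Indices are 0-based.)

[0,8] min(20,14)*8=112 best=112 * → r--
[0,7] min(20,15)*7=105 best=112 → r--

r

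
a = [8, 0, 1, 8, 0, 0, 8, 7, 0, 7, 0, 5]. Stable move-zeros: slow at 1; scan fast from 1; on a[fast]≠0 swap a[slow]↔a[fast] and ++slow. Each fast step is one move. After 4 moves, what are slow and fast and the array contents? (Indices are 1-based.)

slow=1 fast=1: a[fast]=8≠0 swap→a[1]=8, slow++,fast++
slow=2 fast=2: a[fast]=0, fast++
slow=2 fast=3: a[fast]=1≠0 swap→a[2]=1, slow++,fast++
slow=3 fast=4: a[fast]=8≠0 swap→a[3]=8, slow++,fast++

slow=4, fast=5, a=[8, 1, 8, 0, 0, 0, 8, 7, 0, 7, 0, 5]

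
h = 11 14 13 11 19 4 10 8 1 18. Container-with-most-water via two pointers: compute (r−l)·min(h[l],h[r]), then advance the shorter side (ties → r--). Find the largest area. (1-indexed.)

[1,10] min(11,18)*9=99 best=99 * → l++
[2,10] min(14,18)*8=112 best=112 * → l++
[3,10] min(13,18)*7=91 best=112 → l++
[4,10] min(11,18)*6=66 best=112 → l++
[5,10] min(19,18)*5=90 best=112 → r--
[5,9] min(19,1)*4=4 best=112 → r--
[5,8] min(19,8)*3=24 best=112 → r--
[5,7] min(19,10)*2=20 best=112 → r--
[5,6] min(19,4)*1=4 best=112 → r--

max area = 112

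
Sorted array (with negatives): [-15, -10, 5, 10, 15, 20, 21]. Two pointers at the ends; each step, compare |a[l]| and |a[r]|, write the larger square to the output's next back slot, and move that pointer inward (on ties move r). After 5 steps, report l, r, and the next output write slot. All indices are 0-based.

[0,6] |-15|<=|21| out[6]=441 → r--
[0,5] |-15|<=|20| out[5]=400 → r--
[0,4] |-15|<=|15| out[4]=225 → r--
[0,3] |-15|>|10| out[3]=225 → l++
[1,3] |-10|<=|10| out[2]=100 → r--

l=1, r=2, next write slot=1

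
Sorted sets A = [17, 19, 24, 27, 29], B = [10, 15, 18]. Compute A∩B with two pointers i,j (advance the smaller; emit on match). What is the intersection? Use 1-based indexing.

i=1 j=1: 17>10, j++
i=1 j=2: 17>15, j++
i=1 j=3: 17<18, i++
i=2 j=3: 19>18, j++

intersection = []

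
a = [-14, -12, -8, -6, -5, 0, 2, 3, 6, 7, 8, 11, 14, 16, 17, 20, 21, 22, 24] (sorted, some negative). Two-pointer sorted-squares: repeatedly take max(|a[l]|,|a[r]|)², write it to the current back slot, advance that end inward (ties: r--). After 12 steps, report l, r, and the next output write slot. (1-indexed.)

l=1 r=19: |-14|<=|24| out[19]=576, r--
l=1 r=18: |-14|<=|22| out[18]=484, r--
l=1 r=17: |-14|<=|21| out[17]=441, r--
l=1 r=16: |-14|<=|20| out[16]=400, r--
l=1 r=15: |-14|<=|17| out[15]=289, r--
l=1 r=14: |-14|<=|16| out[14]=256, r--
l=1 r=13: |-14|<=|14| out[13]=196, r--
l=1 r=12: |-14|>|11| out[12]=196, l++
l=2 r=12: |-12|>|11| out[11]=144, l++
l=3 r=12: |-8|<=|11| out[10]=121, r--
l=3 r=11: |-8|<=|8| out[9]=64, r--
l=3 r=10: |-8|>|7| out[8]=64, l++

l=4, r=10, next write slot=7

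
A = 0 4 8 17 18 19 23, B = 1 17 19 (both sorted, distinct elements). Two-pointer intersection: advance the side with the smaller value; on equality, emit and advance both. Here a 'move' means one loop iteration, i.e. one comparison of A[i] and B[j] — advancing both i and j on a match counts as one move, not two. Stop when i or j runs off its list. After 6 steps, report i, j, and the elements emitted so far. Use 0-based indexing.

i=5, j=2, emitted=[17]

[i=0,j=0] 0<1 → i++
[i=1,j=0] 4>1 → j++
[i=1,j=1] 4<17 → i++
[i=2,j=1] 8<17 → i++
[i=3,j=1] 17==17 emit → i++,j++
[i=4,j=2] 18<19 → i++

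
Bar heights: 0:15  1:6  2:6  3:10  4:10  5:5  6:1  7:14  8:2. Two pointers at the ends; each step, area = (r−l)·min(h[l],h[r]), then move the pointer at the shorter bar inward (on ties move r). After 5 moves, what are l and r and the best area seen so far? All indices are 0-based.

l=0, r=3, best area=98

l=0 r=8: min(15,2)*8=16 best=16 *, r--
l=0 r=7: min(15,14)*7=98 best=98 *, r--
l=0 r=6: min(15,1)*6=6 best=98, r--
l=0 r=5: min(15,5)*5=25 best=98, r--
l=0 r=4: min(15,10)*4=40 best=98, r--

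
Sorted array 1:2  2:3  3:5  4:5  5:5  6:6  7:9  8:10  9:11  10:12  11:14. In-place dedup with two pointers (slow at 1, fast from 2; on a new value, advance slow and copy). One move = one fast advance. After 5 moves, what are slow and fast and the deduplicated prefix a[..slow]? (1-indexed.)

(s=1,f=2) a[fast]=3≠a[slow]=2 write a[2]=3 → slow++,fast++
(s=2,f=3) a[fast]=5≠a[slow]=3 write a[3]=5 → slow++,fast++
(s=3,f=4) a[fast]=5=a[slow] dup → fast++
(s=3,f=5) a[fast]=5=a[slow] dup → fast++
(s=3,f=6) a[fast]=6≠a[slow]=5 write a[4]=6 → slow++,fast++

slow=4, fast=7, prefix=[2, 3, 5, 6]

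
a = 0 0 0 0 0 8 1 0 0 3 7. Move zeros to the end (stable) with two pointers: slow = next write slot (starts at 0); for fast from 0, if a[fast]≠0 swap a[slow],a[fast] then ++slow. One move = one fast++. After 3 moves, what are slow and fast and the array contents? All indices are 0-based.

slow=0 fast=0: a[fast]=0, fast++
slow=0 fast=1: a[fast]=0, fast++
slow=0 fast=2: a[fast]=0, fast++

slow=0, fast=3, a=[0, 0, 0, 0, 0, 8, 1, 0, 0, 3, 7]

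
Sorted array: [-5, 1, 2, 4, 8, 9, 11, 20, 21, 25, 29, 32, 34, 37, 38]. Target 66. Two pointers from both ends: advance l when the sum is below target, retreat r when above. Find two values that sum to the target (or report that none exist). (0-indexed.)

(29, 37)

l=0 r=14: -5+38=33 <66, l++
l=1 r=14: 1+38=39 <66, l++
l=2 r=14: 2+38=40 <66, l++
l=3 r=14: 4+38=42 <66, l++
l=4 r=14: 8+38=46 <66, l++
l=5 r=14: 9+38=47 <66, l++
l=6 r=14: 11+38=49 <66, l++
l=7 r=14: 20+38=58 <66, l++
l=8 r=14: 21+38=59 <66, l++
l=9 r=14: 25+38=63 <66, l++
l=10 r=14: 29+38=67 >66, r--
l=10 r=13: 29+37=66, found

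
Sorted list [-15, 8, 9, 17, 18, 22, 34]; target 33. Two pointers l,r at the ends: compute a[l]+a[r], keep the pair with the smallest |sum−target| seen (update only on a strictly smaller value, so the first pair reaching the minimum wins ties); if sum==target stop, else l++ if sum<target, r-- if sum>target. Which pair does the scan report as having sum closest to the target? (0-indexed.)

pair (9, 22) with sum 31 (|Δ|=2)

[0,6] -15+34=19 d=14 * → l++
[1,6] 8+34=42 d=9 * → r--
[1,5] 8+22=30 d=3 * → l++
[2,5] 9+22=31 d=2 * → l++
[3,5] 17+22=39 d=6 → r--
[3,4] 17+18=35 d=2 → r--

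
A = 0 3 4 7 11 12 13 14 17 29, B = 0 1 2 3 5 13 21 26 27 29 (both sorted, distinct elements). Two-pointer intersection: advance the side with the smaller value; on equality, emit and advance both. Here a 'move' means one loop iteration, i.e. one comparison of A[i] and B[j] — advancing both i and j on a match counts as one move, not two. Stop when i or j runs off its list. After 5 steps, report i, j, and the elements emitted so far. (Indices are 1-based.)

i=4, j=5, emitted=[0, 3]

i=1 j=1: 0==0 emit, i++,j++
i=2 j=2: 3>1, j++
i=2 j=3: 3>2, j++
i=2 j=4: 3==3 emit, i++,j++
i=3 j=5: 4<5, i++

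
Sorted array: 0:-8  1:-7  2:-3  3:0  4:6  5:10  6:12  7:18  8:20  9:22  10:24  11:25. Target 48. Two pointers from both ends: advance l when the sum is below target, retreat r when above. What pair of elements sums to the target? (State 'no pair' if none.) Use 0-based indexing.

no pair

[0,11] -8+25=17 <48 → l++
[1,11] -7+25=18 <48 → l++
[2,11] -3+25=22 <48 → l++
[3,11] 0+25=25 <48 → l++
[4,11] 6+25=31 <48 → l++
[5,11] 10+25=35 <48 → l++
[6,11] 12+25=37 <48 → l++
[7,11] 18+25=43 <48 → l++
[8,11] 20+25=45 <48 → l++
[9,11] 22+25=47 <48 → l++
[10,11] 24+25=49 >48 → r--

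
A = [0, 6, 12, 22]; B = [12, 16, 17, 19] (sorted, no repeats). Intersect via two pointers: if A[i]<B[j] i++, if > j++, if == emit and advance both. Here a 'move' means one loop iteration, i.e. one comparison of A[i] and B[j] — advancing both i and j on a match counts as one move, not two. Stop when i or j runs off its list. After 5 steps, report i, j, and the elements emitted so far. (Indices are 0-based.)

i=3, j=3, emitted=[12]

i=0 j=0: 0<12, i++
i=1 j=0: 6<12, i++
i=2 j=0: 12==12 emit, i++,j++
i=3 j=1: 22>16, j++
i=3 j=2: 22>17, j++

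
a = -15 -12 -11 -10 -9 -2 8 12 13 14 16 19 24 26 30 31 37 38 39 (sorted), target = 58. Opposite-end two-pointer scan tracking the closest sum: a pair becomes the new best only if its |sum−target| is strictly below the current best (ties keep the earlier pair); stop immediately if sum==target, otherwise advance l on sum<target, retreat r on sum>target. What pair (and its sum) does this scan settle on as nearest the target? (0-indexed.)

pair (19, 39) with sum 58 (|Δ|=0)

l=0 r=18: -15+39=24 d=34 *, l++
l=1 r=18: -12+39=27 d=31 *, l++
l=2 r=18: -11+39=28 d=30 *, l++
l=3 r=18: -10+39=29 d=29 *, l++
l=4 r=18: -9+39=30 d=28 *, l++
l=5 r=18: -2+39=37 d=21 *, l++
l=6 r=18: 8+39=47 d=11 *, l++
l=7 r=18: 12+39=51 d=7 *, l++
l=8 r=18: 13+39=52 d=6 *, l++
l=9 r=18: 14+39=53 d=5 *, l++
l=10 r=18: 16+39=55 d=3 *, l++
l=11 r=18: 19+39=58 d=0 *, stop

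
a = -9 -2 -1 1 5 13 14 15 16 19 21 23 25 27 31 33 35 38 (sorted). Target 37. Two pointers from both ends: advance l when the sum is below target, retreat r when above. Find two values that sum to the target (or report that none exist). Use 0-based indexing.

[0,17] -9+38=29 <37 → l++
[1,17] -2+38=36 <37 → l++
[2,17] -1+38=37 → found

(-1, 38)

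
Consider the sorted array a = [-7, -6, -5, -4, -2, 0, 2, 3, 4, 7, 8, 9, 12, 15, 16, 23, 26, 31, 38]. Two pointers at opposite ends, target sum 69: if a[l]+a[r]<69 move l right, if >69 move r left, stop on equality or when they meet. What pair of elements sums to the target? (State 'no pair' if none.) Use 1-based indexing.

l=1 r=19: -7+38=31 <69, l++
l=2 r=19: -6+38=32 <69, l++
l=3 r=19: -5+38=33 <69, l++
l=4 r=19: -4+38=34 <69, l++
l=5 r=19: -2+38=36 <69, l++
l=6 r=19: 0+38=38 <69, l++
l=7 r=19: 2+38=40 <69, l++
l=8 r=19: 3+38=41 <69, l++
l=9 r=19: 4+38=42 <69, l++
l=10 r=19: 7+38=45 <69, l++
l=11 r=19: 8+38=46 <69, l++
l=12 r=19: 9+38=47 <69, l++
l=13 r=19: 12+38=50 <69, l++
l=14 r=19: 15+38=53 <69, l++
l=15 r=19: 16+38=54 <69, l++
l=16 r=19: 23+38=61 <69, l++
l=17 r=19: 26+38=64 <69, l++
l=18 r=19: 31+38=69, found

(31, 38)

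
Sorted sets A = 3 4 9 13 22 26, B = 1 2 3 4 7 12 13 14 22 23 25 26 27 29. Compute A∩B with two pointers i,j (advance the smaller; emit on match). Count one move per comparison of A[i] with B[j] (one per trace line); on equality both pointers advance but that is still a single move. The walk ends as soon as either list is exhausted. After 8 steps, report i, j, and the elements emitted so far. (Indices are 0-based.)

i=4, j=7, emitted=[3, 4, 13]

i=0 j=0: 3>1, j++
i=0 j=1: 3>2, j++
i=0 j=2: 3==3 emit, i++,j++
i=1 j=3: 4==4 emit, i++,j++
i=2 j=4: 9>7, j++
i=2 j=5: 9<12, i++
i=3 j=5: 13>12, j++
i=3 j=6: 13==13 emit, i++,j++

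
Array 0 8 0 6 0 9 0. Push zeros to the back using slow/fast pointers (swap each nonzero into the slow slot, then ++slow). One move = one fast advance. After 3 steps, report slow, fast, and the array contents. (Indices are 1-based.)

(s=1,f=1) a[fast]=0 → fast++
(s=1,f=2) a[fast]=8≠0 swap→a[1]=8 → slow++,fast++
(s=2,f=3) a[fast]=0 → fast++

slow=2, fast=4, a=[8, 0, 0, 6, 0, 9, 0]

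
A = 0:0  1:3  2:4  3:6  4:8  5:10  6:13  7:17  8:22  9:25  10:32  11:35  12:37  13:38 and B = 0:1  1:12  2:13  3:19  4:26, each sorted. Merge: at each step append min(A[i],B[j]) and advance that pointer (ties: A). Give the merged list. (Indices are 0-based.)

i=0 j=0: A[i]=0<=B[j]=1 take 0, i++
i=1 j=0: A[i]=3>B[j]=1 take 1, j++
i=1 j=1: A[i]=3<=B[j]=12 take 3, i++
i=2 j=1: A[i]=4<=B[j]=12 take 4, i++
i=3 j=1: A[i]=6<=B[j]=12 take 6, i++
i=4 j=1: A[i]=8<=B[j]=12 take 8, i++
i=5 j=1: A[i]=10<=B[j]=12 take 10, i++
i=6 j=1: A[i]=13>B[j]=12 take 12, j++
i=6 j=2: A[i]=13<=B[j]=13 take 13, i++
i=7 j=2: A[i]=17>B[j]=13 take 13, j++
i=7 j=3: A[i]=17<=B[j]=19 take 17, i++
i=8 j=3: A[i]=22>B[j]=19 take 19, j++
i=8 j=4: A[i]=22<=B[j]=26 take 22, i++
i=9 j=4: A[i]=25<=B[j]=26 take 25, i++
i=10 j=4: A[i]=32>B[j]=26 take 26, j++
i=10 j=5: B done, take A[i]=32, i++
i=11 j=5: B done, take A[i]=35, i++
i=12 j=5: B done, take A[i]=37, i++
i=13 j=5: B done, take A[i]=38, i++

[0, 1, 3, 4, 6, 8, 10, 12, 13, 13, 17, 19, 22, 25, 26, 32, 35, 37, 38]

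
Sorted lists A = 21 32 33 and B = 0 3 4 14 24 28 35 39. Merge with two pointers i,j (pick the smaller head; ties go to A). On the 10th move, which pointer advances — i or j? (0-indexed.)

i=0 j=0: A[i]=21>B[j]=0 take 0, j++
i=0 j=1: A[i]=21>B[j]=3 take 3, j++
i=0 j=2: A[i]=21>B[j]=4 take 4, j++
i=0 j=3: A[i]=21>B[j]=14 take 14, j++
i=0 j=4: A[i]=21<=B[j]=24 take 21, i++
i=1 j=4: A[i]=32>B[j]=24 take 24, j++
i=1 j=5: A[i]=32>B[j]=28 take 28, j++
i=1 j=6: A[i]=32<=B[j]=35 take 32, i++
i=2 j=6: A[i]=33<=B[j]=35 take 33, i++
i=3 j=6: A done, take B[j]=35, j++

j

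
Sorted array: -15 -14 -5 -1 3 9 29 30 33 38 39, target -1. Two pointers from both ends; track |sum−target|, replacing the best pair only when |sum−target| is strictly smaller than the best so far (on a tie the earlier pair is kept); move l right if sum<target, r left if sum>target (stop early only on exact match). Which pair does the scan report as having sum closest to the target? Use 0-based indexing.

pair (-5, 3) with sum -2 (|Δ|=1)

l=0 r=10: -15+39=24 d=25 *, r--
l=0 r=9: -15+38=23 d=24 *, r--
l=0 r=8: -15+33=18 d=19 *, r--
l=0 r=7: -15+30=15 d=16 *, r--
l=0 r=6: -15+29=14 d=15 *, r--
l=0 r=5: -15+9=-6 d=5 *, l++
l=1 r=5: -14+9=-5 d=4 *, l++
l=2 r=5: -5+9=4 d=5, r--
l=2 r=4: -5+3=-2 d=1 *, l++
l=3 r=4: -1+3=2 d=3, r--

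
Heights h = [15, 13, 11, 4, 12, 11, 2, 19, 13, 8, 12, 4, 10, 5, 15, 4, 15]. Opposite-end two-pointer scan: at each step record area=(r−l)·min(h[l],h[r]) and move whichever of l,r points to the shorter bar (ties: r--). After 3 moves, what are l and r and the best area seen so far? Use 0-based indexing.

l=0 r=16: min(15,15)*16=240 best=240 *, r--
l=0 r=15: min(15,4)*15=60 best=240, r--
l=0 r=14: min(15,15)*14=210 best=240, r--

l=0, r=13, best area=240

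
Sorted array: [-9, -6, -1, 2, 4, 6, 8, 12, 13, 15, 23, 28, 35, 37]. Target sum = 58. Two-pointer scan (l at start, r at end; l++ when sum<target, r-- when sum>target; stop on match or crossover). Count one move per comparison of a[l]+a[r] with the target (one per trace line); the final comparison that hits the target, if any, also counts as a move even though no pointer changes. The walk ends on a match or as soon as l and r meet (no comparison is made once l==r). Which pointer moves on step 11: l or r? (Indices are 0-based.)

[0,13] -9+37=28 <58 → l++
[1,13] -6+37=31 <58 → l++
[2,13] -1+37=36 <58 → l++
[3,13] 2+37=39 <58 → l++
[4,13] 4+37=41 <58 → l++
[5,13] 6+37=43 <58 → l++
[6,13] 8+37=45 <58 → l++
[7,13] 12+37=49 <58 → l++
[8,13] 13+37=50 <58 → l++
[9,13] 15+37=52 <58 → l++
[10,13] 23+37=60 >58 → r--

r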